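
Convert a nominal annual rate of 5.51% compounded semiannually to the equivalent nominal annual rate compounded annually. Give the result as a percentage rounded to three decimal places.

EAR = (1 + 0.0551/2)^2 − 1 = 0.055859.
Compounded annually, the equivalent nominal rate is the EAR itself: 5.586%.

5.586%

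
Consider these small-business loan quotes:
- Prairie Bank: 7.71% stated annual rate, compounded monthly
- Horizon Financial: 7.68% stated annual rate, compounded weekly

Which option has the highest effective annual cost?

Prairie Bank: (1 + 0.0771/12)^12 − 1 = 7.988%
Horizon Financial: (1 + 0.0768/52)^52 − 1 = 7.976%
The highest effective annual rate is Prairie Bank at 7.988%.

Prairie Bank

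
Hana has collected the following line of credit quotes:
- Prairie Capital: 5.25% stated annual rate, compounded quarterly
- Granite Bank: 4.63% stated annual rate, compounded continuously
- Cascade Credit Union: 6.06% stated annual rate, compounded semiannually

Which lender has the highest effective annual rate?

Prairie Capital: (1 + 0.0525/4)^4 − 1 = 5.354%
Granite Bank: e^0.0463 − 1 = 4.739%
Cascade Credit Union: (1 + 0.0606/2)^2 − 1 = 6.152%
The highest effective annual rate is Cascade Credit Union at 6.152%.

Cascade Credit Union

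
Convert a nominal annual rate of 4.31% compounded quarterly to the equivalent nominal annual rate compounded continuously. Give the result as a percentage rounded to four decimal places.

EAR = (1 + 0.0431/4)^4 − 1 = 0.043802.
Equivalent continuous rate: r = ln(1 + 0.043802) = 0.042869 = 4.2869%.

4.2869%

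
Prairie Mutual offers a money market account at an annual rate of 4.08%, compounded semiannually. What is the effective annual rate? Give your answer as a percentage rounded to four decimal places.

EAR = (1 + 0.0408/2)^2 − 1.
= (1 + 0.020400)^2 − 1 = 1.041216 − 1 = 4.1216%.

4.1216%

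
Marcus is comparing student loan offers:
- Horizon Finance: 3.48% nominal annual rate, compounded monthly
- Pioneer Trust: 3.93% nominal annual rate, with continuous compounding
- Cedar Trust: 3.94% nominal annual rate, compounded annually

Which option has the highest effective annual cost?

Horizon Finance: (1 + 0.0348/12)^12 − 1 = 3.536%
Pioneer Trust: e^0.0393 − 1 = 4.008%
Cedar Trust: compounded annually, EAR = 3.940%
The highest effective annual rate is Pioneer Trust at 4.008%.

Pioneer Trust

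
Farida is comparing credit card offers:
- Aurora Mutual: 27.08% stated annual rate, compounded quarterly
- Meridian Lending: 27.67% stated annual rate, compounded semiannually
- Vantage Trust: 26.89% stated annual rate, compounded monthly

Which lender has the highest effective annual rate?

Aurora Mutual: (1 + 0.2708/4)^4 − 1 = 29.956%
Meridian Lending: (1 + 0.2767/2)^2 − 1 = 29.584%
Vantage Trust: (1 + 0.2689/12)^12 − 1 = 30.465%
The highest effective annual rate is Vantage Trust at 30.465%.

Vantage Trust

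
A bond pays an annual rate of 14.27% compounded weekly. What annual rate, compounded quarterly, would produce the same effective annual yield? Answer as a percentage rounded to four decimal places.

EAR = (1 + 0.1427/52)^52 − 1 = 0.153158.
Solve (1 + r/4)^4 = 1.153158: r/4 = 1.153158^(1/4) − 1 = 0.036268, so r = 0.145073 = 14.5073%.

14.5073%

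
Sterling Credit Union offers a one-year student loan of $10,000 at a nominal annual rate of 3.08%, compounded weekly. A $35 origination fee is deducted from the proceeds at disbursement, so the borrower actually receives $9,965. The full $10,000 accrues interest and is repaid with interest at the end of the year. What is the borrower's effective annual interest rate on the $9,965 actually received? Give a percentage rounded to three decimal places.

Amount owed after one year: 10,000 × (1 + 0.0308/52)^52 = 10,000 × 1.031270 = $10,312.70.
Effective rate on net proceeds: 10,312.70 / 9,965 − 1 = 0.034892 = 3.489%.

3.489%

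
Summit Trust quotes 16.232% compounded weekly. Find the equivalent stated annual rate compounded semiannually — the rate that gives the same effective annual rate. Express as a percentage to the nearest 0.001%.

16.881%

EAR = (1 + 0.16232/52)^52 − 1 = 0.175939.
Solve (1 + r/2)^2 = 1.175939: r/2 = 1.175939^(1/2) − 1 = 0.084407, so r = 0.168815 = 16.881%.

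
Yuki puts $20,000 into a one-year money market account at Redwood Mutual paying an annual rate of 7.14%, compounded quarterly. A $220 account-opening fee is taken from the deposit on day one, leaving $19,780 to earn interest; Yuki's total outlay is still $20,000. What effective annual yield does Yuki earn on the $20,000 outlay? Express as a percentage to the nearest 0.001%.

6.153%

Value after one year: 19,780 × (1 + 0.0714/4)^4 = 19,780 × 1.073335 = $21,230.56.
Effective yield on the $20,000 outlay: 21,230.56 / 20,000 − 1 = 0.061528 = 6.153%.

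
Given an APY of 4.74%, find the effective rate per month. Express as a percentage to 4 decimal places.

0.3867%

The per-month rate i satisfies (1 + i)^12 = 1 + 0.0474.
i = 1.0474^(1/12) − 1 = 0.0038667 = 0.3867%.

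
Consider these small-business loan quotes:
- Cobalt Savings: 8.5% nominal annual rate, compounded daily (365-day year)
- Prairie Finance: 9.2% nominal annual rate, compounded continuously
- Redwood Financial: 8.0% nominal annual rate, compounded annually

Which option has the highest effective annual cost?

Prairie Finance

Cobalt Savings: (1 + 0.085/365)^365 − 1 = 8.871%
Prairie Finance: e^0.092 − 1 = 9.636%
Redwood Financial: compounded annually, EAR = 8.000%
The highest effective annual rate is Prairie Finance at 9.636%.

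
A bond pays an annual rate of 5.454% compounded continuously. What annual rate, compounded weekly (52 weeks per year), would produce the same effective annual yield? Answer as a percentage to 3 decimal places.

5.457%

EAR under continuous compounding: e^0.05454 − 1 = 0.056055.
Solve (1 + r/52)^52 = 1.056055: r/52 = 1.056055^(1/52) − 1 = 0.001049, so r = 0.054569 = 5.457%.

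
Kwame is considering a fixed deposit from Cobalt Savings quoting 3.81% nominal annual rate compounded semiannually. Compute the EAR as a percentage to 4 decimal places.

3.8463%

EAR = (1 + 0.0381/2)^2 − 1.
= 1.038463 − 1 = 3.8463%.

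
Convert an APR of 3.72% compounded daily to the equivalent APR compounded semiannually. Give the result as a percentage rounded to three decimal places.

EAR = (1 + 0.0372/365)^365 − 1 = 0.037899.
Solve (1 + r/2)^2 = 1.037899: r/2 = 1.037899^(1/2) − 1 = 0.018773, so r = 0.037546 = 3.755%.

3.755%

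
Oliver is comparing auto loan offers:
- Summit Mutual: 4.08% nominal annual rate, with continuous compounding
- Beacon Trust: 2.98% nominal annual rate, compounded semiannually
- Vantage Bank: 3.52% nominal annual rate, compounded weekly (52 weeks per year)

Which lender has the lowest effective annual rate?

Summit Mutual: e^0.0408 − 1 = 4.164%
Beacon Trust: (1 + 0.0298/2)^2 − 1 = 3.002%
Vantage Bank: (1 + 0.0352/52)^52 − 1 = 3.581%
The lowest effective annual rate is Beacon Trust at 3.002%.

Beacon Trust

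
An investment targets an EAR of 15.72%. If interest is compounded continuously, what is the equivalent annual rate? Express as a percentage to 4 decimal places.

14.6003%

Continuous: nominal r satisfies e^r − 1 = 0.1572.
r = ln(1 + 0.1572) = ln(1.1572) = 0.146003 = 14.6003%.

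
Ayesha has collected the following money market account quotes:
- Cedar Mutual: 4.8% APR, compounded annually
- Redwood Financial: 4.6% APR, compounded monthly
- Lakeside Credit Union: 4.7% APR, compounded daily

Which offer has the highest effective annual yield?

Cedar Mutual: compounded annually, EAR = 4.800%
Redwood Financial: (1 + 0.046/12)^12 − 1 = 4.698%
Lakeside Credit Union: (1 + 0.047/365)^365 − 1 = 4.812%
The highest effective annual rate is Lakeside Credit Union at 4.812%.

Lakeside Credit Union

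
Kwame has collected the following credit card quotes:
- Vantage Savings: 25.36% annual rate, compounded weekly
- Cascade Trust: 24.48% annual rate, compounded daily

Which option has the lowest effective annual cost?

Cascade Trust

Vantage Savings: (1 + 0.2536/52)^52 − 1 = 28.786%
Cascade Trust: (1 + 0.2448/365)^365 − 1 = 27.726%
The lowest effective annual rate is Cascade Trust at 27.726%.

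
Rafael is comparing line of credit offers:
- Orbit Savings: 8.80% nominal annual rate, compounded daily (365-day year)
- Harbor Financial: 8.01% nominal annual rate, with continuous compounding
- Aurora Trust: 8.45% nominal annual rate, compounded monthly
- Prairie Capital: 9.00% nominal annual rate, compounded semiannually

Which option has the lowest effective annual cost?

Harbor Financial

Orbit Savings: (1 + 0.0880/365)^365 − 1 = 9.198%
Harbor Financial: e^0.0801 − 1 = 8.340%
Aurora Trust: (1 + 0.0845/12)^12 − 1 = 8.785%
Prairie Capital: (1 + 0.0900/2)^2 − 1 = 9.202%
The lowest effective annual rate is Harbor Financial at 8.340%.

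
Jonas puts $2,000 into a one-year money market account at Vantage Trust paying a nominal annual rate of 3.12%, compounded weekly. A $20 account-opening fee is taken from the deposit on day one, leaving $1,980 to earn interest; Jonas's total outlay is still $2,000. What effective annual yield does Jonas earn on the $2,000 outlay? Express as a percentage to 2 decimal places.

2.14%

Value after one year: 1,980 × (1 + 0.0312/52)^52 = 1,980 × 1.031682 = $2,042.73.
Effective yield on the $2,000 outlay: 2,042.73 / 2,000 − 1 = 0.021365 = 2.14%.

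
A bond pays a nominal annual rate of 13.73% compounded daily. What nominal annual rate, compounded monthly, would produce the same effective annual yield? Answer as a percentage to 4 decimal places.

13.8062%

EAR = (1 + 0.1373/365)^365 − 1 = 0.147143.
Solve (1 + r/12)^12 = 1.147143: r/12 = 1.147143^(1/12) − 1 = 0.011505, so r = 0.138062 = 13.8062%.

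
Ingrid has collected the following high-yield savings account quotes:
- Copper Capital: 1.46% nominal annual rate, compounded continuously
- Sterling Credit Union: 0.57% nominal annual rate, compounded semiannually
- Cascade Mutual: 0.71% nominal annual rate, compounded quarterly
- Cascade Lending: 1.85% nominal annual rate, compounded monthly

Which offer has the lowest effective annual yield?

Sterling Credit Union

Copper Capital: e^0.0146 − 1 = 1.471%
Sterling Credit Union: (1 + 0.0057/2)^2 − 1 = 0.571%
Cascade Mutual: (1 + 0.0071/4)^4 − 1 = 0.712%
Cascade Lending: (1 + 0.0185/12)^12 − 1 = 1.866%
The lowest effective annual rate is Sterling Credit Union at 0.571%.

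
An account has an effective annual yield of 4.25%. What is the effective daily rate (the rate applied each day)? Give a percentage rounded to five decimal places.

0.01140%

The per-day rate i satisfies (1 + i)^365 = 1 + 0.0425.
i = 1.0425^(1/365) − 1 = 0.0001140 = 0.01140%.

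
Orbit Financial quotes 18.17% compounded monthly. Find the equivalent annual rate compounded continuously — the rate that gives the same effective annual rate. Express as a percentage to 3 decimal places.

EAR = (1 + 0.1817/12)^12 − 1 = 0.197622.
Equivalent continuous rate: r = ln(1 + 0.197622) = 0.180338 = 18.034%.

18.034%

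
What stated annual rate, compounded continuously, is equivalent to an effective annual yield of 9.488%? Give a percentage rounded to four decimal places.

9.0645%

Continuous: nominal r satisfies e^r − 1 = 0.09488.
r = ln(1 + 0.09488) = ln(1.09488) = 0.090645 = 9.0645%.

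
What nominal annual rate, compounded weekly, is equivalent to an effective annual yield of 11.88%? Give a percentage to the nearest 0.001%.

(1 + r/52)^52 − 1 = 0.1188, so 1 + r/52 = 1.1188^(1/52).
r/52 = 0.002161, so r = 0.112378 = 11.238%.

11.238%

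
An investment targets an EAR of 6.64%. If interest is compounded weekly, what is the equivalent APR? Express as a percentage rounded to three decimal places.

(1 + r/52)^52 − 1 = 0.0664, so 1 + r/52 = 1.0664^(1/52).
r/52 = 0.001237, so r = 0.064328 = 6.433%.

6.433%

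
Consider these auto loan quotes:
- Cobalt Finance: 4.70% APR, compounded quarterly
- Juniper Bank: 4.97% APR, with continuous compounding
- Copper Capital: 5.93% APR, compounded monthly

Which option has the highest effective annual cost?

Cobalt Finance: (1 + 0.0470/4)^4 − 1 = 4.783%
Juniper Bank: e^0.0497 − 1 = 5.096%
Copper Capital: (1 + 0.0593/12)^12 − 1 = 6.094%
The highest effective annual rate is Copper Capital at 6.094%.

Copper Capital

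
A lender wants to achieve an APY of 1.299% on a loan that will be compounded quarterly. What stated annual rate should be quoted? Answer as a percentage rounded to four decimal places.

(1 + r/4)^4 − 1 = 0.01299, so 1 + r/4 = 1.01299^(1/4).
r/4 = 0.003232, so r = 0.012927 = 1.2927%.

1.2927%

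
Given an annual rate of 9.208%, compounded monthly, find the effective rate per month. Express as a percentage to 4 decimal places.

0.7673%

With a nominal annual rate compounded monthly, the periodic rate is the nominal rate divided by 12.
i = 0.09208 / 12 = 0.0076733 = 0.7673%.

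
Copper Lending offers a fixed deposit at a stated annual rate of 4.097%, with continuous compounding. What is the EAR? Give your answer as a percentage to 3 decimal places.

With continuous compounding, EAR = e^0.04097 − 1.
e^0.04097 = 1.041821, so EAR = 0.041821 = 4.182%.

4.182%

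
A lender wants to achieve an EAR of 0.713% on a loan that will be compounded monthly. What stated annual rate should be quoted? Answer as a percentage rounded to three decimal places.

0.711%

(1 + r/12)^12 − 1 = 0.00713, so 1 + r/12 = 1.00713^(1/12).
r/12 = 0.000592, so r = 0.007107 = 0.711%.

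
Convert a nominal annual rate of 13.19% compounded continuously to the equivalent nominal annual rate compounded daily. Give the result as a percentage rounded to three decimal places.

EAR under continuous compounding: e^0.1319 − 1 = 0.140994.
Solve (1 + r/365)^365 = 1.140994: r/365 = 1.140994^(1/365) − 1 = 0.000361, so r = 0.131924 = 13.192%.

13.192%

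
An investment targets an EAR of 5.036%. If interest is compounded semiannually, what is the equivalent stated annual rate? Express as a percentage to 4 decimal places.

4.9741%

(1 + r/2)^2 − 1 = 0.05036, so 1 + r/2 = 1.05036^(1/2).
r/2 = 0.024871, so r = 0.049741 = 4.9741%.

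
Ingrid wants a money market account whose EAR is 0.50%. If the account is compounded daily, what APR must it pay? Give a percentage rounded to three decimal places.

(1 + r/365)^365 − 1 = 0.0050, so 1 + r/365 = 1.0050^(1/365).
r/365 = 0.000014, so r = 0.004988 = 0.499%.

0.499%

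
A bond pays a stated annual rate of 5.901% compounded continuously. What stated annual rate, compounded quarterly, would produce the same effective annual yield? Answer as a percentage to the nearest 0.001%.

5.945%

EAR under continuous compounding: e^0.05901 − 1 = 0.060786.
Solve (1 + r/4)^4 = 1.060786: r/4 = 1.060786^(1/4) − 1 = 0.014862, so r = 0.059447 = 5.945%.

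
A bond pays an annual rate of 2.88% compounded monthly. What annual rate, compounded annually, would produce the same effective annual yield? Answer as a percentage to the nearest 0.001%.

EAR = (1 + 0.0288/12)^12 − 1 = 0.029183.
Compounded annually, the equivalent nominal rate is the EAR itself: 2.918%.

2.918%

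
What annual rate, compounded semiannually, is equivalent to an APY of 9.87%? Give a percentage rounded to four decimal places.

(1 + r/2)^2 − 1 = 0.0987, so 1 + r/2 = 1.0987^(1/2).
r/2 = 0.048189, so r = 0.096378 = 9.6378%.

9.6378%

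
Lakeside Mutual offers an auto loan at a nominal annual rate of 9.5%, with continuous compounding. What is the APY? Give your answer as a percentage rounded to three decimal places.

With continuous compounding, EAR = e^0.095 − 1.
e^0.095 = 1.099659, so EAR = 0.099659 = 9.966%.

9.966%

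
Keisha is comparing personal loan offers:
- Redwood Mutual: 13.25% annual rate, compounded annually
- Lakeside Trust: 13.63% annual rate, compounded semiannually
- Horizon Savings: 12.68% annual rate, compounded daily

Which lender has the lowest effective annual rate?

Redwood Mutual: compounded annually, EAR = 13.250%
Lakeside Trust: (1 + 0.1363/2)^2 − 1 = 14.094%
Horizon Savings: (1 + 0.1268/365)^365 − 1 = 13.516%
The lowest effective annual rate is Redwood Mutual at 13.250%.

Redwood Mutual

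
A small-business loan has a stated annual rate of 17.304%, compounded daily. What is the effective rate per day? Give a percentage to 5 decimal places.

With a nominal annual rate compounded daily, the periodic rate is the nominal rate divided by 365.
i = 0.17304 / 365 = 0.0004741 = 0.04741%.

0.04741%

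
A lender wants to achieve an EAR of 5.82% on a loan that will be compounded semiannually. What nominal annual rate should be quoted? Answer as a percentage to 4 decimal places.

(1 + r/2)^2 − 1 = 0.0582, so 1 + r/2 = 1.0582^(1/2).
r/2 = 0.028688, so r = 0.057377 = 5.7377%.

5.7377%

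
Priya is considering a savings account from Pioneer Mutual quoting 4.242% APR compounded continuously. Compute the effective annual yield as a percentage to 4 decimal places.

With continuous compounding, EAR = e^0.04242 − 1.
e^0.04242 = 1.043333, so EAR = 0.043333 = 4.3333%.

4.3333%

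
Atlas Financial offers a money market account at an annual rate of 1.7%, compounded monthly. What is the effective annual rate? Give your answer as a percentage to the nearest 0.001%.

1.713%

EAR = (1 + 0.017/12)^12 − 1.
= 1.017133 − 1 = 1.713%.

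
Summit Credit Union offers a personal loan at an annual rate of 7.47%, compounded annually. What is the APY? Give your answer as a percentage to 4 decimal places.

7.4700%

Annual compounding means the effective rate equals the nominal rate: 7.4700%.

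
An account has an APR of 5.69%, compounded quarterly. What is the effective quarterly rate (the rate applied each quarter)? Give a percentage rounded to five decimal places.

With a nominal annual rate compounded quarterly, the periodic rate is the nominal rate divided by 4.
i = 0.0569 / 4 = 0.0142250 = 1.42250%.

1.42250%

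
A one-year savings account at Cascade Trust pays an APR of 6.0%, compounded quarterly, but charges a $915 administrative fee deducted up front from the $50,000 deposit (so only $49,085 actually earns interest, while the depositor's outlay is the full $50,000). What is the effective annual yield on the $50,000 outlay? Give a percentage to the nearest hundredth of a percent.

4.19%

Value after one year: 49,085 × (1 + 0.060/4)^4 = 49,085 × 1.061364 = $52,097.03.
Effective yield on the $50,000 outlay: 52,097.03 / 50,000 − 1 = 0.041941 = 4.19%.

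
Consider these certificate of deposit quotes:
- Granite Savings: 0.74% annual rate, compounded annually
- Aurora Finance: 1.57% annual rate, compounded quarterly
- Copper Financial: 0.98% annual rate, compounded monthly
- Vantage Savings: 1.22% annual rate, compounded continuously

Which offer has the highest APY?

Aurora Finance

Granite Savings: compounded annually, EAR = 0.740%
Aurora Finance: (1 + 0.0157/4)^4 − 1 = 1.579%
Copper Financial: (1 + 0.0098/12)^12 − 1 = 0.984%
Vantage Savings: e^0.0122 − 1 = 1.227%
The highest effective annual rate is Aurora Finance at 1.579%.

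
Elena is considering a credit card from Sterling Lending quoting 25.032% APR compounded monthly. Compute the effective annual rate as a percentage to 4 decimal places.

28.1133%

EAR = (1 + 0.25032/12)^12 − 1.
= (1 + 0.020860)^12 − 1 = 1.281133 − 1 = 28.1133%.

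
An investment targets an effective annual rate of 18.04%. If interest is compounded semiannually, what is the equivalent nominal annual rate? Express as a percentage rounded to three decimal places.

(1 + r/2)^2 − 1 = 0.1804, so 1 + r/2 = 1.1804^(1/2).
r/2 = 0.086462, so r = 0.172924 = 17.292%.

17.292%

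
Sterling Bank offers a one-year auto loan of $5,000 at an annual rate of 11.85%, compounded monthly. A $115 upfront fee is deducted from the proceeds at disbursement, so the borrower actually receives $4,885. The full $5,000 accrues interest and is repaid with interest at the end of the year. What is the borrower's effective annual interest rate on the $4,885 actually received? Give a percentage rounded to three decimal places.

Amount owed after one year: 5,000 × (1 + 0.1185/12)^12 = 5,000 × 1.125153 = $5,625.76.
Effective rate on net proceeds: 5,625.76 / 4,885 − 1 = 0.151640 = 15.164%.

15.164%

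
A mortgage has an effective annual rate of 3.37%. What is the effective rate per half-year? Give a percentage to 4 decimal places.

1.6710%

The per-half-year rate i satisfies (1 + i)^2 = 1 + 0.0337.
i = 1.0337^(1/2) − 1 = 0.0167104 = 1.6710%.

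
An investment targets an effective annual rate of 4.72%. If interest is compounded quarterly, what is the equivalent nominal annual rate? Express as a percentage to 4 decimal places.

4.6387%

(1 + r/4)^4 − 1 = 0.0472, so 1 + r/4 = 1.0472^(1/4).
r/4 = 0.011597, so r = 0.046387 = 4.6387%.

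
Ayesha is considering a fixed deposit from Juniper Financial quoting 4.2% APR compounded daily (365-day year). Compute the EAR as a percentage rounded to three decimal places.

EAR = (1 + 0.042/365)^365 − 1.
= (1 + 0.000115)^365 − 1 = 1.042892 − 1 = 4.289%.

4.289%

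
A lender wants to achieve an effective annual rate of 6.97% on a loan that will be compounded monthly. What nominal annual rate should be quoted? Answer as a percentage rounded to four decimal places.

6.7568%

(1 + r/12)^12 − 1 = 0.0697, so 1 + r/12 = 1.0697^(1/12).
r/12 = 0.005631, so r = 0.067568 = 6.7568%.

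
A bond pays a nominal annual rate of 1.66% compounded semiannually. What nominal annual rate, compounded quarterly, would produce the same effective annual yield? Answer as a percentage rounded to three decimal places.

1.657%

EAR = (1 + 0.0166/2)^2 − 1 = 0.016669.
Solve (1 + r/4)^4 = 1.016669: r/4 = 1.016669^(1/4) − 1 = 0.004141, so r = 0.016566 = 1.657%.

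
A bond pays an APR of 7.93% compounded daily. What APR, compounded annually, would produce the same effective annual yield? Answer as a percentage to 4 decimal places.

8.2520%

EAR = (1 + 0.0793/365)^365 − 1 = 0.082520.
Compounded annually, the equivalent nominal rate is the EAR itself: 8.2520%.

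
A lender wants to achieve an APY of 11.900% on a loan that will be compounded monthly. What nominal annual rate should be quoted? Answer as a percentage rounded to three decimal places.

(1 + r/12)^12 − 1 = 0.11900, so 1 + r/12 = 1.11900^(1/12).
r/12 = 0.009414, so r = 0.112964 = 11.296%.

11.296%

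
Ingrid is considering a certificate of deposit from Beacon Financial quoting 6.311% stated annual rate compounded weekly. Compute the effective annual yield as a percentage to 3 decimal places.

EAR = (1 + 0.06311/52)^52 − 1.
= 1.065103 − 1 = 6.510%.

6.510%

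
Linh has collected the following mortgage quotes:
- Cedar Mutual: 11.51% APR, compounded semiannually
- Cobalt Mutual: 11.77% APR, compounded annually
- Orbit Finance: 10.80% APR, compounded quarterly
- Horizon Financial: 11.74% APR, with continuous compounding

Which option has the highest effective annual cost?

Horizon Financial

Cedar Mutual: (1 + 0.1151/2)^2 − 1 = 11.841%
Cobalt Mutual: compounded annually, EAR = 11.770%
Orbit Finance: (1 + 0.1080/4)^4 − 1 = 11.245%
Horizon Financial: e^0.1174 − 1 = 12.457%
The highest effective annual rate is Horizon Financial at 12.457%.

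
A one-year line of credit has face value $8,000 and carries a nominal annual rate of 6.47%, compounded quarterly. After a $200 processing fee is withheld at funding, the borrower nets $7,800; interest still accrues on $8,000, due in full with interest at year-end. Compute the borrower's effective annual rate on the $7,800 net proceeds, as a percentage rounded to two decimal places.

Amount owed after one year: 8,000 × (1 + 0.0647/4)^4 = 8,000 × 1.066287 = $8,530.29.
Effective rate on net proceeds: 8,530.29 / 7,800 − 1 = 0.093627 = 9.36%.

9.36%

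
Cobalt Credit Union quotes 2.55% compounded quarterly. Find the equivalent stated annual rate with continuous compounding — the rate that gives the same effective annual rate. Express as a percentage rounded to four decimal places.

EAR = (1 + 0.0255/4)^4 − 1 = 0.025745.
Equivalent continuous rate: r = ln(1 + 0.025745) = 0.025419 = 2.5419%.

2.5419%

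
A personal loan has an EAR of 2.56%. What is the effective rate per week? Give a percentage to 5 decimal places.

The per-week rate i satisfies (1 + i)^52 = 1 + 0.0256.
i = 1.0256^(1/52) − 1 = 0.0004862 = 0.04862%.

0.04862%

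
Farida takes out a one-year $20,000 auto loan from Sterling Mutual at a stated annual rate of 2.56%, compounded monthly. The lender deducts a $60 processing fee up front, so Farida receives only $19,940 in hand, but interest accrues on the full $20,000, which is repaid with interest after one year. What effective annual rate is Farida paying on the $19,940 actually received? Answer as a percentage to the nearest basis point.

2.90%

Amount owed after one year: 20,000 × (1 + 0.0256/12)^12 = 20,000 × 1.025903 = $20,518.05.
Effective rate on net proceeds: 20,518.05 / 19,940 − 1 = 0.028989 = 2.90%.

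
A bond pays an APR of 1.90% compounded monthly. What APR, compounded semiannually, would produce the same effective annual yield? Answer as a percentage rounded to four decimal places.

EAR = (1 + 0.0190/12)^12 − 1 = 0.019166.
Solve (1 + r/2)^2 = 1.019166: r/2 = 1.019166^(1/2) − 1 = 0.009538, so r = 0.019075 = 1.9075%.

1.9075%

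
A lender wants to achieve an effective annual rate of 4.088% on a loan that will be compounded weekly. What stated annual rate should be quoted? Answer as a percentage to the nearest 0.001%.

4.008%

(1 + r/52)^52 − 1 = 0.04088, so 1 + r/52 = 1.04088^(1/52).
r/52 = 0.000771, so r = 0.040082 = 4.008%.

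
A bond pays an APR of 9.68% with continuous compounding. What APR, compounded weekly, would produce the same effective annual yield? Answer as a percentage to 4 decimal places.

EAR under continuous compounding: e^0.0968 − 1 = 0.101640.
Solve (1 + r/52)^52 = 1.101640: r/52 = 1.101640^(1/52) − 1 = 0.001863, so r = 0.096890 = 9.6890%.

9.6890%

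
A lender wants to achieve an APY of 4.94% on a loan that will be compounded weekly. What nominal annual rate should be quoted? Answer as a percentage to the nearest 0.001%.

(1 + r/52)^52 − 1 = 0.0494, so 1 + r/52 = 1.0494^(1/52).
r/52 = 0.000928, so r = 0.048241 = 4.824%.

4.824%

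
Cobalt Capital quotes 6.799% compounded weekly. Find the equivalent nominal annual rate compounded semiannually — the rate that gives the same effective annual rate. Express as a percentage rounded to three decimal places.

EAR = (1 + 0.06799/52)^52 − 1 = 0.070307.
Solve (1 + r/2)^2 = 1.070307: r/2 = 1.070307^(1/2) − 1 = 0.034556, so r = 0.069113 = 6.911%.

6.911%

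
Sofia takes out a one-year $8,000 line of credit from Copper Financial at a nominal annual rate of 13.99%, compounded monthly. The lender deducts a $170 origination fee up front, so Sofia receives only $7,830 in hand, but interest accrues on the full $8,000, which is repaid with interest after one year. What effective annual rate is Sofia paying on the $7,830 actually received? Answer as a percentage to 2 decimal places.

Amount owed after one year: 8,000 × (1 + 0.1399/12)^12 = 8,000 × 1.149228 = $9,193.83.
Effective rate on net proceeds: 9,193.83 / 7,830 − 1 = 0.174180 = 17.42%.

17.42%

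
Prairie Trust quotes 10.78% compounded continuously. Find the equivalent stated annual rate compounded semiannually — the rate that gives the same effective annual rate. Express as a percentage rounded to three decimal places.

11.076%

EAR under continuous compounding: e^0.1078 − 1 = 0.113825.
Solve (1 + r/2)^2 = 1.113825: r/2 = 1.113825^(1/2) − 1 = 0.055379, so r = 0.110758 = 11.076%.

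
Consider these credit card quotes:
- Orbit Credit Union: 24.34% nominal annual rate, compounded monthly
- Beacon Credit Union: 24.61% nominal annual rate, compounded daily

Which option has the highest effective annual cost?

Orbit Credit Union: (1 + 0.2434/12)^12 − 1 = 27.248%
Beacon Credit Union: (1 + 0.2461/365)^365 − 1 = 27.892%
The highest effective annual rate is Beacon Credit Union at 27.892%.

Beacon Credit Union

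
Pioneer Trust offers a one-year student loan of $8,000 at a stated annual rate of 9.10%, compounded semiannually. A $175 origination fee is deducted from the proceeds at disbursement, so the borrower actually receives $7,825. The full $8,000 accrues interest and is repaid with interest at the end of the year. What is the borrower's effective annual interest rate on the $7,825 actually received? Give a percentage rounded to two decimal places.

11.75%

Amount owed after one year: 8,000 × (1 + 0.0910/2)^2 = 8,000 × 1.093070 = $8,744.56.
Effective rate on net proceeds: 8,744.56 / 7,825 − 1 = 0.117516 = 11.75%.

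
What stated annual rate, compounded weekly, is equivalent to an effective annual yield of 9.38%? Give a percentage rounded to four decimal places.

8.9735%

(1 + r/52)^52 − 1 = 0.0938, so 1 + r/52 = 1.0938^(1/52).
r/52 = 0.001726, so r = 0.089735 = 8.9735%.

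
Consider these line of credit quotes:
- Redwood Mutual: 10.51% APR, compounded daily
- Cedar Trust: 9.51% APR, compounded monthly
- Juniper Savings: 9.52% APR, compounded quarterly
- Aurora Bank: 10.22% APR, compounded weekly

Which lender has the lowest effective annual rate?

Juniper Savings

Redwood Mutual: (1 + 0.1051/365)^365 − 1 = 11.080%
Cedar Trust: (1 + 0.0951/12)^12 − 1 = 9.936%
Juniper Savings: (1 + 0.0952/4)^4 − 1 = 9.865%
Aurora Bank: (1 + 0.1022/52)^52 − 1 = 10.749%
The lowest effective annual rate is Juniper Savings at 9.865%.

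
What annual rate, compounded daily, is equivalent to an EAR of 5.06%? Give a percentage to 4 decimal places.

4.9365%

(1 + r/365)^365 − 1 = 0.0506, so 1 + r/365 = 1.0506^(1/365).
r/365 = 0.000135, so r = 0.049365 = 4.9365%.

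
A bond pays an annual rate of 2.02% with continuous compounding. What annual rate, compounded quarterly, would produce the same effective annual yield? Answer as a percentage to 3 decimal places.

EAR under continuous compounding: e^0.0202 − 1 = 0.020405.
Solve (1 + r/4)^4 = 1.020405: r/4 = 1.020405^(1/4) − 1 = 0.005063, so r = 0.020251 = 2.025%.

2.025%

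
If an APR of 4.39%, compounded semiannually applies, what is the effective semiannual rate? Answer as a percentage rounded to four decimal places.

2.1950%

With a nominal annual rate compounded semiannually, the periodic rate is the nominal rate divided by 2.
i = 0.0439 / 2 = 0.0219500 = 2.1950%.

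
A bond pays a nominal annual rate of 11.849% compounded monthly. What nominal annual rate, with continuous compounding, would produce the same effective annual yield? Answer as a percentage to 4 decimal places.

11.7909%

EAR = (1 + 0.11849/12)^12 − 1 = 0.125142.
Equivalent continuous rate: r = ln(1 + 0.125142) = 0.117909 = 11.7909%.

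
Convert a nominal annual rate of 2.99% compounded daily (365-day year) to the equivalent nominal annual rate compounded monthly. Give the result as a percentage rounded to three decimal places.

2.994%

EAR = (1 + 0.0299/365)^365 − 1 = 0.030350.
Solve (1 + r/12)^12 = 1.030350: r/12 = 1.030350^(1/12) − 1 = 0.002495, so r = 0.029936 = 2.994%.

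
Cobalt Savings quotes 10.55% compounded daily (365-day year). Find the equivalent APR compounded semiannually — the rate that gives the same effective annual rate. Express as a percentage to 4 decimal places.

10.8316%

EAR = (1 + 0.1055/365)^365 − 1 = 0.111249.
Solve (1 + r/2)^2 = 1.111249: r/2 = 1.111249^(1/2) − 1 = 0.054158, so r = 0.108316 = 10.8316%.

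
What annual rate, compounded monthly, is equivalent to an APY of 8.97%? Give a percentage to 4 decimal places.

(1 + r/12)^12 − 1 = 0.0897, so 1 + r/12 = 1.0897^(1/12).
r/12 = 0.007184, so r = 0.086211 = 8.6211%.

8.6211%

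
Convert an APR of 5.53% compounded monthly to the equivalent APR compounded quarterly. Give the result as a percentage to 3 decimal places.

5.556%

EAR = (1 + 0.0553/12)^12 − 1 = 0.056723.
Solve (1 + r/4)^4 = 1.056723: r/4 = 1.056723^(1/4) − 1 = 0.013889, so r = 0.055555 = 5.556%.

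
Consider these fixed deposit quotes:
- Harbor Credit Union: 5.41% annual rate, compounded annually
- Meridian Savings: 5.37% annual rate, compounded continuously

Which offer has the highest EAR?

Meridian Savings

Harbor Credit Union: compounded annually, EAR = 5.410%
Meridian Savings: e^0.0537 − 1 = 5.517%
The highest effective annual rate is Meridian Savings at 5.517%.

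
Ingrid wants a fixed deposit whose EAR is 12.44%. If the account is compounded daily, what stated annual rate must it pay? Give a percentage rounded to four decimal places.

(1 + r/365)^365 − 1 = 0.1244, so 1 + r/365 = 1.1244^(1/365).
r/365 = 0.000321, so r = 0.117268 = 11.7268%.

11.7268%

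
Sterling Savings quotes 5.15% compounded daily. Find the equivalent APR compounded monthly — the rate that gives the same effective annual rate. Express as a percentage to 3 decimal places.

EAR = (1 + 0.0515/365)^365 − 1 = 0.052845.
Solve (1 + r/12)^12 = 1.052845: r/12 = 1.052845^(1/12) − 1 = 0.004301, so r = 0.051607 = 5.161%.

5.161%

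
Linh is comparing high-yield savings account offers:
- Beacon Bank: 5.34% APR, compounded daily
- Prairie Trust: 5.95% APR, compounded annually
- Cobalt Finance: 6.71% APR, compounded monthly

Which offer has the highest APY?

Beacon Bank: (1 + 0.0534/365)^365 − 1 = 5.485%
Prairie Trust: compounded annually, EAR = 5.950%
Cobalt Finance: (1 + 0.0671/12)^12 − 1 = 6.920%
The highest effective annual rate is Cobalt Finance at 6.920%.

Cobalt Finance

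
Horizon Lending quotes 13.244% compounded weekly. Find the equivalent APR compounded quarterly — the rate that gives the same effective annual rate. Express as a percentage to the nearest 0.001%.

13.448%

EAR = (1 + 0.13244/52)^52 − 1 = 0.141418.
Solve (1 + r/4)^4 = 1.141418: r/4 = 1.141418^(1/4) − 1 = 0.033621, so r = 0.134483 = 13.448%.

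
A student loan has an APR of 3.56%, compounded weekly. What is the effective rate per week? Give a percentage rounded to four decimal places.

0.0685%

With a nominal annual rate compounded weekly, the periodic rate is the nominal rate divided by 52.
i = 0.0356 / 52 = 0.0006846 = 0.0685%.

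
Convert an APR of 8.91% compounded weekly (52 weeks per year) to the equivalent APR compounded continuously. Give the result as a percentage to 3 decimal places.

EAR = (1 + 0.0891/52)^52 − 1 = 0.093107.
Equivalent continuous rate: r = ln(1 + 0.093107) = 0.089024 = 8.902%.

8.902%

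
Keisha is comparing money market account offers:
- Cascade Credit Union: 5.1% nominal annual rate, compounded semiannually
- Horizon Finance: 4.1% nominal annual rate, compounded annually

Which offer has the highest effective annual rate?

Cascade Credit Union

Cascade Credit Union: (1 + 0.051/2)^2 − 1 = 5.165%
Horizon Finance: compounded annually, EAR = 4.100%
The highest effective annual rate is Cascade Credit Union at 5.165%.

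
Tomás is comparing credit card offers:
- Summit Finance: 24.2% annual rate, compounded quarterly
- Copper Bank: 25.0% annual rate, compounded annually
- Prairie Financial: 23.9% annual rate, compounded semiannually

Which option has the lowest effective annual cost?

Copper Bank

Summit Finance: (1 + 0.242/4)^4 − 1 = 26.486%
Copper Bank: compounded annually, EAR = 25.000%
Prairie Financial: (1 + 0.239/2)^2 − 1 = 25.328%
The lowest effective annual rate is Copper Bank at 25.000%.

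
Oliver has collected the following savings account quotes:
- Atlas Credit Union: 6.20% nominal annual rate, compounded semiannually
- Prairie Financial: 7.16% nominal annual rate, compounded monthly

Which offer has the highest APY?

Atlas Credit Union: (1 + 0.0620/2)^2 − 1 = 6.296%
Prairie Financial: (1 + 0.0716/12)^12 − 1 = 7.400%
The highest effective annual rate is Prairie Financial at 7.400%.

Prairie Financial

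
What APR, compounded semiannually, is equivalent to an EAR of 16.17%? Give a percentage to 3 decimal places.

15.564%

(1 + r/2)^2 − 1 = 0.1617, so 1 + r/2 = 1.1617^(1/2).
r/2 = 0.077822, so r = 0.155644 = 15.564%.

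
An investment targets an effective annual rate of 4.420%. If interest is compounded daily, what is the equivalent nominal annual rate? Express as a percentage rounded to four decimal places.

(1 + r/365)^365 − 1 = 0.04420, so 1 + r/365 = 1.04420^(1/365).
r/365 = 0.000119, so r = 0.043254 = 4.3254%.

4.3254%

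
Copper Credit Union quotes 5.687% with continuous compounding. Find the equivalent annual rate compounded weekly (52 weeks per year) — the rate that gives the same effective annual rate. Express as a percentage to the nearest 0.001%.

EAR under continuous compounding: e^0.05687 − 1 = 0.058518.
Solve (1 + r/52)^52 = 1.058518: r/52 = 1.058518^(1/52) − 1 = 0.001094, so r = 0.056901 = 5.690%.

5.690%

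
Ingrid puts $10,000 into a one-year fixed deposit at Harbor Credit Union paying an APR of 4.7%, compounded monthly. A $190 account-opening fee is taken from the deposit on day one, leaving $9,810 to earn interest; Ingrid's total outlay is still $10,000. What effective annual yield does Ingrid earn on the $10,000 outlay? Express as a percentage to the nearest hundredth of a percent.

Value after one year: 9,810 × (1 + 0.047/12)^12 = 9,810 × 1.048026 = $10,281.13.
Effective yield on the $10,000 outlay: 10,281.13 / 10,000 − 1 = 0.028113 = 2.81%.

2.81%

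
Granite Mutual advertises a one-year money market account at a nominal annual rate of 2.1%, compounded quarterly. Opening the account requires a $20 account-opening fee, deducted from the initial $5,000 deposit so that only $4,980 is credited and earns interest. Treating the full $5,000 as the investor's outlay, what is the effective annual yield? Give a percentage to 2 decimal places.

Value after one year: 4,980 × (1 + 0.021/4)^4 = 4,980 × 1.021166 = $5,085.41.
Effective yield on the $5,000 outlay: 5,085.41 / 5,000 − 1 = 0.017081 = 1.71%.

1.71%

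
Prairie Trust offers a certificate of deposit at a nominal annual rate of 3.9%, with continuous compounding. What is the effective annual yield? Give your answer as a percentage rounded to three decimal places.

With continuous compounding, EAR = e^0.039 − 1.
e^0.039 = 1.039770, so EAR = 0.039770 = 3.977%.

3.977%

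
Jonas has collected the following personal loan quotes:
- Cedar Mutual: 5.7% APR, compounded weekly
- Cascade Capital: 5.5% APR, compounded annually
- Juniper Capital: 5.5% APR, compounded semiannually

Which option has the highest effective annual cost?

Cedar Mutual

Cedar Mutual: (1 + 0.057/52)^52 − 1 = 5.862%
Cascade Capital: compounded annually, EAR = 5.500%
Juniper Capital: (1 + 0.055/2)^2 − 1 = 5.576%
The highest effective annual rate is Cedar Mutual at 5.862%.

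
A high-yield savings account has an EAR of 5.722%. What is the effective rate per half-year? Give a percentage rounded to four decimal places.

2.8212%

The per-half-year rate i satisfies (1 + i)^2 = 1 + 0.05722.
i = 1.05722^(1/2) − 1 = 0.0282120 = 2.8212%.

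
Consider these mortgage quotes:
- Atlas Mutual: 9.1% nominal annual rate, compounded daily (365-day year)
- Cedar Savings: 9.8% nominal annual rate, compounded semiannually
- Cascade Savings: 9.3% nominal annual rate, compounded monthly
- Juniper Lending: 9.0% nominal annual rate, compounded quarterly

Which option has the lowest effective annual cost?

Atlas Mutual: (1 + 0.091/365)^365 − 1 = 9.526%
Cedar Savings: (1 + 0.098/2)^2 − 1 = 10.040%
Cascade Savings: (1 + 0.093/12)^12 − 1 = 9.707%
Juniper Lending: (1 + 0.090/4)^4 − 1 = 9.308%
The lowest effective annual rate is Juniper Lending at 9.308%.

Juniper Lending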